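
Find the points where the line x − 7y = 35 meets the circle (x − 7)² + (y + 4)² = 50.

(0, −5) and (14, −3)

Substitute y = (−35 + x)/7:
50x² − 700x = 0  ⟹  x² − 14x = 0
x = 14 or x = 0, giving (14, −3) and (0, −5).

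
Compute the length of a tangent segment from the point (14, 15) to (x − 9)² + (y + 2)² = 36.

With centre O = (9, −2), |OP|² = 314 and r² = 36.
The tangent meets the radius at right angles, so tangent² = |PO|² − r² = 314 − 36 = 278.

√278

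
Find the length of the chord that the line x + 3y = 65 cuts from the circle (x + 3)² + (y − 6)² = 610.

The distance from (−3, 6) to the line is 50/√10, and r² = 610.
Chord = 2√(r² − d²) = 2·√(360) = 12√10.

12√10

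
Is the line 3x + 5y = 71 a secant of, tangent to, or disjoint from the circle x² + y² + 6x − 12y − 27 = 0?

disjoint

Centre (−3, 6), r² = 72. Distance² from centre to line = (−50)²/34 = 1250/17.
Since d² > r², the line lies outside the circle.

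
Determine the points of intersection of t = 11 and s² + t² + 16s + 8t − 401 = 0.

Express t = 11 and substitute into the circle:
s² + 16s − 192 = 0
s = 8 or s = −24, giving (8, 11) and (−24, 11).

(−24, 11) and (8, 11)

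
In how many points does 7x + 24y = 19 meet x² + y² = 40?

Centre (0, 0), r² = 40. Distance² from centre to line = (−19)²/625 = 361/625.
Since d² < r², the line cuts the circle twice.

2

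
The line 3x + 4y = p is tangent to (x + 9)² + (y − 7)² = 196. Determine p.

p = −69 or p = 71

For a tangent, require d(centre, line) = r = 14.
|3·(−9) + 4·7 − p| / √25 = 14
|p − (1)| = 14·5, so p = 71 or p = −69.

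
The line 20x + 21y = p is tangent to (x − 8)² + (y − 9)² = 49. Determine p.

Tangency holds when the distance from the centre (8, 9) to the line equals the radius 7:
|20·8 + 21·9 − p| / √841 = 7
|p − (349)| = 7·29, so p = 552 or p = 146.

p = 146 or p = 552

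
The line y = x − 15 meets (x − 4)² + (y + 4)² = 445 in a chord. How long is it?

Express y = x − 15 and substitute into the circle:
2x² − 30x − 308 = 0  ⟹  x² − 15x − 154 = 0
x = 22 or x = −7, giving (22, 7) and (−7, −22).
Chord length = distance between (22, 7) and (−7, −22) = √1682 = 29√2.

29√2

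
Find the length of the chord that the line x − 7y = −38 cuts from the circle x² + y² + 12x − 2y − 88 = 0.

Express y = (38 + x)/7 and substitute into the circle:
50x² + 650x − 3400 = 0  ⟹  x² + 13x − 68 = 0
x = 4 or x = −17, giving (4, 6) and (−17, 3).
Chord length = distance between (4, 6) and (−17, 3) = √450 = 15√2.

15√2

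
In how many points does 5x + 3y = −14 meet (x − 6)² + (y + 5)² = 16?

0

Substituting the line into the circle gives 34x² − 118x + 181 = 0.
Discriminant = (−118)² − 4·34·(181) = −10692 < 0.
No real roots: the line does not meet the circle.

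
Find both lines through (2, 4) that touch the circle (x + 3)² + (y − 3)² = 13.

3x − 2y = −2 and 2x + 3y = 16

Let a tangent through (2, 4) have slope m. Its distance from (−3, 3) must equal √13:
[m·(−5) − (−1)]² = 13(m² + 1)
6m² − 5m − 6 = 0, so m = 3/2 or m = −2/3.
Through (2, 4) these give 3x − 2y = −2 and 2x + 3y = 16.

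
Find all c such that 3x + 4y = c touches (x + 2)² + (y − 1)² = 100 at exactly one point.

The line touches the circle iff its distance from (−2, 1) is 10:
|3·(−2) + 4·1 − c| / √25 = 10
|c − (−2)| = 10·5, so c = 48 or c = −52.

c = −52 or c = 48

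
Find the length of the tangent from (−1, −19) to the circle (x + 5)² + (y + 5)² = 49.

√163

Centre (−5, −5), r² = 49. |PO|² = (4)² + (−14)² = 212.
Power of the point: PT² = |PO|² − r² = 163, so PT = √163.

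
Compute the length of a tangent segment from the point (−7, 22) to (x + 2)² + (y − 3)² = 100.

The centre is (−2, 3) and r = 10. The square of the distance from P to the centre is 25 + 361 = 386.
The tangent meets the radius at right angles, so tangent² = |PO|² − r² = 386 − 100 = 286.

√286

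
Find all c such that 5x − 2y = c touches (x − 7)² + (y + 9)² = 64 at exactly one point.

c = 53 ± 8√29

Tangency holds when the distance from the centre (7, −9) to the line equals the radius 8:
|5·7 − 2·(−9) − c| / √29 = 8
|c − (53)| = 8√29.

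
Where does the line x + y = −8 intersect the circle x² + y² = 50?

(−7, −1) and (−1, −7)

From the line, y = −x − 8. Substituting:
2x² + 16x + 14 = 0  ⟹  x² + 8x + 7 = 0
x = −1 or x = −7, giving (−1, −7) and (−7, −1).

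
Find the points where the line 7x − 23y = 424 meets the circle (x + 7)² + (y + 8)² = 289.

(−15, −23) and (8, −16)

From the line, y = (−424 + 7x)/23. Substituting:
578x² + 4046x − 69360 = 0  ⟹  x² + 7x − 120 = 0
x = 8 or x = −15, giving (8, −16) and (−15, −23).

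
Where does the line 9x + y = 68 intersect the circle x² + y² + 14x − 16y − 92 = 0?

From the line, y = −9x + 68. Substituting:
82x² − 1066x + 3444 = 0  ⟹  x² − 13x + 42 = 0
x = 7 or x = 6, giving (7, 5) and (6, 14).

(6, 14) and (7, 5)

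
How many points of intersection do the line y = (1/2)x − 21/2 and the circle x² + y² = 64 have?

0

Substituting the line into the circle gives 5x² − 42x + 185 = 0.
Δ = 1764 − 3700 = −1936.
No real roots: the line does not meet the circle.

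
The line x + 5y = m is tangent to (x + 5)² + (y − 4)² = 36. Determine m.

For a tangent, require d(centre, line) = r = 6.
|1·(−5) + 5·4 − m| / √26 = 6
|m − (15)| = 6√26.

m = 15 ± 6√26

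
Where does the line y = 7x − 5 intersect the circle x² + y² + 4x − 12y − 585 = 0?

From the line, y = 7x − 5. Substituting:
50x² − 150x − 500 = 0  ⟹  x² − 3x − 10 = 0
x = 5 or x = −2, giving (5, 30) and (−2, −19).

(−2, −19) and (5, 30)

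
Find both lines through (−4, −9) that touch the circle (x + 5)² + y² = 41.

4x + 5y = −61 and 5x − 4y = 16

A line y − (−9) = m(x − (−4)) is tangent when its distance from (−5, 0) is √41:
(−1m − (9))² = 41(m² + 1)
20m² − 9m − 20 = 0, so m = −4/5 or m = 5/4.
With m = −4/5: 4x + 5y = −61. With m = 5/4: 5x − 4y = 16.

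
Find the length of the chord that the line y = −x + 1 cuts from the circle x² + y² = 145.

17√2

The distance from (0, 0) to the line is 1/√2, and r² = 145.
Half the chord is √(r² − d²) = √(289/2), so the full chord is 17√2.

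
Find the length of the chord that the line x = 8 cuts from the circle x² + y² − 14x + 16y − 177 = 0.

34

The line gives x = 8. Substituting into the circle:
y² + 16y − 225 = 0
y = 9 or y = −25, giving (8, 9) and (8, −25).
|(8, 9) − (8, −25)| = √((0)² + (34)²) = 34.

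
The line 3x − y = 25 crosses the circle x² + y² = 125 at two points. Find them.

Substitute y = 3x − 25:
10x² − 150x + 500 = 0  ⟹  x² − 15x + 50 = 0
x = 10 or x = 5, giving (10, 5) and (5, −10).

(5, −10) and (10, 5)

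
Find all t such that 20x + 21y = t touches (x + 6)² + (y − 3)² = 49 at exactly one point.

t = −260 or t = 146

Tangency holds when the distance from the centre (−6, 3) to the line equals the radius 7:
|20·(−6) + 21·3 − t| / √841 = 7
|t − (−57)| = 7·29, so t = 146 or t = −260.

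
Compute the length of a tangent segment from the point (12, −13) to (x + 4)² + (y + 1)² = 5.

The centre is (−4, −1) and r = √5. The square of the distance from P to the centre is 256 + 144 = 400.
Power of the point: PT² = |PO|² − r² = 395, so PT = √395.

√395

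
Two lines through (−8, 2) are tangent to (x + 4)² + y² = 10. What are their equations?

Write the tangent as mx − y + (2 − m·(−8)) = 0 and set its distance from the centre to √10:
(4m − (−2))² = 10(m² + 1)
3m² + 8m − 3 = 0, so m = 1/3 or m = −3.
Through (−8, 2) these give x − 3y = −14 and 3x + y = −22.

x − 3y = −14 and 3x + y = −22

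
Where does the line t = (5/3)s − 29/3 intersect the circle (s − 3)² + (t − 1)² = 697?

(−8, −23) and (19, 22)

From the line, t = (−29 + 5s)/3. Substituting:
34s² − 374s − 5168 = 0  ⟹  s² − 11s − 152 = 0
s = 19 or s = −8, giving (19, 22) and (−8, −23).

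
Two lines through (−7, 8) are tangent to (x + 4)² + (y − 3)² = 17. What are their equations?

4x − y = −36 and x + 4y = 25

Write the tangent as mx − y + (8 − m·(−7)) = 0 and set its distance from the centre to √17:
[m·(3) − (−5)]² = 17(m² + 1)
4m² − 15m − 4 = 0, so m = 4 or m = −1/4.
Through (−7, 8) these give 4x − y = −36 and x + 4y = 25.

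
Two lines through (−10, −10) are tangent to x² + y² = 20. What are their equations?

A line y − (−10) = m(x − (−10)) is tangent when its distance from (0, 0) is 2√5:
(10m − (10))² = 20(m² + 1)
2m² − 5m + 2 = 0, so m = 2 or m = 1/2.
With m = 2: 2x − y = −10. With m = 1/2: x − 2y = 10.

2x − y = −10 and x − 2y = 10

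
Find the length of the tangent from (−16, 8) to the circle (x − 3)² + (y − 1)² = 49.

With centre O = (3, 1), |OP|² = 410 and r² = 49.
The tangent meets the radius at right angles, so tangent² = |PO|² − r² = 410 − 49 = 361.

19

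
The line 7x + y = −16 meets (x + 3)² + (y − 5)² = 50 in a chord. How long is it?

The distance from (−3, 5) to the line is 0/√50, and r² = 50.
Half the chord is √(r² − d²) = √(50), so the full chord is 10√2.

10√2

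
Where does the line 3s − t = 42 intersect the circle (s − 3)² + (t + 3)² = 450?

Substitute t = 3s − 42:
10s² − 240s + 1080 = 0  ⟹  s² − 24s + 108 = 0
s = 18 or s = 6, giving (18, 12) and (6, −24).

(6, −24) and (18, 12)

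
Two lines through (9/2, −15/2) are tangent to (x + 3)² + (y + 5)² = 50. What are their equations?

Let a tangent through (9/2, −15/2) have slope m. Its distance from (−3, −5) must equal 5√2:
(−15/2m − (5/2))² = 50(m² + 1)
m² + 6m − 7 = 0, so m = 1 or m = −7.
Through (9/2, −15/2) these give x − y = 12 and 7x + y = 24.

x − y = 12 and 7x + y = 24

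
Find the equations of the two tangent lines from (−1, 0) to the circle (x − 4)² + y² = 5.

x − 2y = −1 and x + 2y = −1

A line y − (0) = m(x − (−1)) is tangent when its distance from (4, 0) is √5:
[m·(5) − (0)]² = 5(m² + 1)
4m² − 1 = 0, so m = 1/2 or m = −1/2.
With m = 1/2: x − 2y = −1. With m = −1/2: x + 2y = −1.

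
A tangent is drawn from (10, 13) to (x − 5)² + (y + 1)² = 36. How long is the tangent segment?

With centre O = (5, −1), |OP|² = 221 and r² = 36.
By the tangent–radius right angle, tangent length = √(|PO|² − r²) = √185.

√185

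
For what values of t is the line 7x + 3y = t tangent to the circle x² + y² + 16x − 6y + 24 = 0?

t = −47 ± 7√58

The line touches the circle iff its distance from (−8, 3) is 7:
|7·(−8) + 3·3 − t| / √58 = 7
|t − (−47)| = 7√58.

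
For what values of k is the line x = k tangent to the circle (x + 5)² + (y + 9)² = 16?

k = −9 or k = −1

Tangency holds when the distance from the centre (−5, −9) to the line equals the radius 4:
|1·(−5) + 0·(−9) − k| / √1 = 4
|k − (−5)| = 4, so k = −1 or k = −9.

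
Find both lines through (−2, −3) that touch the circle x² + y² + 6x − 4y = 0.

Write the tangent as mx − y + (−3 − m·(−2)) = 0 and set its distance from the centre to √13:
(−1m − (5))² = 13(m² + 1)
6m² − 5m − 6 = 0, so m = 3/2 or m = −2/3.
With m = 3/2: 3x − 2y = 0. With m = −2/3: 2x + 3y = −13.

3x − 2y = 0 and 2x + 3y = −13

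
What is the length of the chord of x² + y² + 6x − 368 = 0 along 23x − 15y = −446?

√754

From the line, y = (446 + 23x)/15. Substituting:
754x² + 21866x + 116116 = 0  ⟹  x² + 29x + 154 = 0
x = −7 or x = −22, giving (−7, 19) and (−22, −4).
Chord length = distance between (−7, 19) and (−22, −4) = √754 = √754.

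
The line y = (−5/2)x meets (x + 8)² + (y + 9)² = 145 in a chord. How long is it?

Substitute y = (−5x)/2:
29x² − 116x = 0  ⟹  x² − 4x = 0
x = 4 or x = 0, giving (4, −10) and (0, 0).
Chord length = distance between (4, −10) and (0, 0) = √116 = 2√29.

2√29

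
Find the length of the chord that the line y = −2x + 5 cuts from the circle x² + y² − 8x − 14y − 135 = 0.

12√5

The distance from (4, 7) to the line is 10/√5, and r² = 200.
Half the chord is √(r² − d²) = √(180), so the full chord is 12√5.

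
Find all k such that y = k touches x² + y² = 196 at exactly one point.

k = −14 or k = 14

For a tangent, require d(centre, line) = r = 14.
|0·0 + 1·0 − k| / √1 = 14
|k| = 14, so k = 14 or k = −14.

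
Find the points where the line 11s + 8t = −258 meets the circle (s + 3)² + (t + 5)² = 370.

(−22, −2) and (−6, −24)

From the line, t = (−258 − 11s)/8. Substituting:
185s² + 5180s + 24420 = 0  ⟹  s² + 28s + 132 = 0
s = −6 or s = −22, giving (−6, −24) and (−22, −2).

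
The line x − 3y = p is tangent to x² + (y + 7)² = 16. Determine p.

The line touches the circle iff its distance from (0, −7) is 4:
|1·0 − 3·(−7) − p| / √10 = 4
|p − (21)| = 4√10.

p = 21 ± 4√10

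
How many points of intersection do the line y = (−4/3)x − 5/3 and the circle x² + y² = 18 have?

Substituting the line into the circle gives 25x² + 40x − 137 = 0.
Discriminant = (40)² − 4·25·(−137) = 15300 > 0.
Two real roots: the line is a secant.

2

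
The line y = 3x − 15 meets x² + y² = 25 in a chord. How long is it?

Express y = 3x − 15 and substitute into the circle:
10x² − 90x + 200 = 0  ⟹  x² − 9x + 20 = 0
x = 5 or x = 4, giving (5, 0) and (4, −3).
Chord length = distance between (5, 0) and (4, −3) = √10 = √10.

√10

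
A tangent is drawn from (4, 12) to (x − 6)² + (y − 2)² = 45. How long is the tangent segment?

√59

The centre is (6, 2) and r = 3√5. The square of the distance from P to the centre is 4 + 100 = 104.
Power of the point: PT² = |PO|² − r² = 59, so PT = √59.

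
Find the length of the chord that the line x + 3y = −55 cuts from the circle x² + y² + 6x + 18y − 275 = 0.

11√10

From the line, y = (−55 − x)/3. Substituting:
10x² + 110x − 2420 = 0  ⟹  x² + 11x − 242 = 0
x = 11 or x = −22, giving (11, −22) and (−22, −11).
Chord length = distance between (11, −22) and (−22, −11) = √1210 = 11√10.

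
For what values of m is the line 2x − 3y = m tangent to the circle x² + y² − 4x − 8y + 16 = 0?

The line touches the circle iff its distance from (2, 4) is 2:
|2·2 − 3·4 − m| / √13 = 2
|m − (−8)| = 2√13.

m = −8 ± 2√13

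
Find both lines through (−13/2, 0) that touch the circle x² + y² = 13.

2x − 3y = −13 and 2x + 3y = −13

Let a tangent through (−13/2, 0) have slope m. Its distance from (0, 0) must equal √13:
(13/2m − (0))² = 13(m² + 1)
9m² − 4 = 0, so m = 2/3 or m = −2/3.
With m = 2/3: 2x − 3y = −13. With m = −2/3: 2x + 3y = −13.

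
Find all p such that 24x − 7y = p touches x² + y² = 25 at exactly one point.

p = −125 or p = 125

Tangency holds when the distance from the centre (0, 0) to the line equals the radius 5:
|24·0 − 7·0 − p| / √625 = 5
|p| = 5·25, so p = 125 or p = −125.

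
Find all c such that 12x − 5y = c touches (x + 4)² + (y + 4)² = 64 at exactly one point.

The line touches the circle iff its distance from (−4, −4) is 8:
|12·(−4) − 5·(−4) − c| / √169 = 8
|c − (−28)| = 8·13, so c = 76 or c = −132.

c = −132 or c = 76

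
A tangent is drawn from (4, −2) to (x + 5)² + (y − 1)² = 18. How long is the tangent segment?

6√2

With centre O = (−5, 1), |OP|² = 90 and r² = 18.
By the tangent–radius right angle, tangent length = √(|PO|² − r²) = √72 = 6√2.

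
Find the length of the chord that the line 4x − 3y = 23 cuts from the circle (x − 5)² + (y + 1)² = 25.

10

The distance from (5, −1) to the line is 0/√25, and r² = 25.
Half the chord is √(r² − d²) = √(25), so the full chord is 10.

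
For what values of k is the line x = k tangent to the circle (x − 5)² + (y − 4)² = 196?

Tangency holds when the distance from the centre (5, 4) to the line equals the radius 14:
|1·5 + 0·4 − k| / √1 = 14
|k − (5)| = 14, so k = 19 or k = −9.

k = −9 or k = 19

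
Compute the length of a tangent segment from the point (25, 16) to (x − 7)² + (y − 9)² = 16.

The centre is (7, 9) and r = 4. The square of the distance from P to the centre is 324 + 49 = 373.
The tangent meets the radius at right angles, so tangent² = |PO|² − r² = 373 − 16 = 357.

√357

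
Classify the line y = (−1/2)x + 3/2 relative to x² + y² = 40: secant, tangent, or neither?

secant

Substituting the line into the circle gives 5x² − 6x − 151 = 0.
Discriminant = (−6)² − 4·5·(−151) = 3056 > 0.
Two real roots: the line is a secant.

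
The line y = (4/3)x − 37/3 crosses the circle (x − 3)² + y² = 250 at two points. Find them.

From the line, y = (−37 + 4x)/3. Substituting:
25x² − 350x − 800 = 0  ⟹  x² − 14x − 32 = 0
x = 16 or x = −2, giving (16, 9) and (−2, −15).

(−2, −15) and (16, 9)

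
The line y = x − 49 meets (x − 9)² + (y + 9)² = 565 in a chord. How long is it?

13√2

Express y = x − 49 and substitute into the circle:
2x² − 98x + 1116 = 0  ⟹  x² − 49x + 558 = 0
x = 31 or x = 18, giving (31, −18) and (18, −31).
|(31, −18) − (18, −31)| = √((13)² + (13)²) = 13√2.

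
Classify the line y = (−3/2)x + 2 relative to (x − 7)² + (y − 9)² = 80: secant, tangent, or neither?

d² = (3·7 + 2·9 − (4))²/13 = 1225/13; r² = 80.
Since d² > r², the line lies outside the circle.

neither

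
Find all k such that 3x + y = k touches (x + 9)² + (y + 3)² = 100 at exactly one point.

k = −30 ± 10√10

For a tangent, require d(centre, line) = r = 10.
|3·(−9) + 1·(−3) − k| / √10 = 10
|k − (−30)| = 10√10.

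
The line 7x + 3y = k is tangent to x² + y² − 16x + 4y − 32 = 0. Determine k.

Tangency holds when the distance from the centre (8, −2) to the line equals the radius 10:
|7·8 + 3·(−2) − k| / √58 = 10
|k − (50)| = 10√58.

k = 50 ± 10√58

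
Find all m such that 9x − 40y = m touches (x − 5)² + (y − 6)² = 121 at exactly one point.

Tangency holds when the distance from the centre (5, 6) to the line equals the radius 11:
|9·5 − 40·6 − m| / √1681 = 11
|m − (−195)| = 11·41, so m = 256 or m = −646.

m = −646 or m = 256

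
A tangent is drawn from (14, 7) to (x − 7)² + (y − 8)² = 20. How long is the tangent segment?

√30

With centre O = (7, 8), |OP|² = 50 and r² = 20.
By the tangent–radius right angle, tangent length = √(|PO|² − r²) = √30.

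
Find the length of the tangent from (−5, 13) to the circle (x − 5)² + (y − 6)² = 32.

3√13

With centre O = (5, 6), |OP|² = 149 and r² = 32.
The tangent meets the radius at right angles, so tangent² = |PO|² − r² = 149 − 32 = 117.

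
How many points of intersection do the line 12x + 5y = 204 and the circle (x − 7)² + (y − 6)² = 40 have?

d² = (12·7 + 5·6 − (204))²/169 = 8100/169; r² = 40.
Since d² > r², the line lies outside the circle.

0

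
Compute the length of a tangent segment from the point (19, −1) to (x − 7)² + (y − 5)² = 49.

√131

With centre O = (7, 5), |OP|² = 180 and r² = 49.
Power of the point: PT² = |PO|² − r² = 131, so PT = √131.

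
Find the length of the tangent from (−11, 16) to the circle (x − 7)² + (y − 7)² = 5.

20

Centre (7, 7), r² = 5. |PO|² = (−18)² + (9)² = 405.
By the tangent–radius right angle, tangent length = √(|PO|² − r²) = √400 = 20.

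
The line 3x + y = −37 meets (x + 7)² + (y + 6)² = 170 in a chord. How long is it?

Centre (−7, −6), r² = 170. Perpendicular distance d from centre to line = |10| / √10 = 10/√10.
Half the chord is √(r² − d²) = √(160), so the full chord is 8√10.

8√10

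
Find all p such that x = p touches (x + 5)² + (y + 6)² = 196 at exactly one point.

Tangency holds when the distance from the centre (−5, −6) to the line equals the radius 14:
|1·(−5) + 0·(−6) − p| / √1 = 14
|p − (−5)| = 14, so p = 9 or p = −19.

p = −19 or p = 9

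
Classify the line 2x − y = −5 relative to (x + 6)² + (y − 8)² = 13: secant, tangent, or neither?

Substituting the line into the circle gives 5x² + 32 = 0.
Δ = 0 − 640 = −640.
No real roots: the line does not meet the circle.

neither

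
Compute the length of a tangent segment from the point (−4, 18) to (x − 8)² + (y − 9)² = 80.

Centre (8, 9), r² = 80. |PO|² = (−12)² + (9)² = 225.
By the tangent–radius right angle, tangent length = √(|PO|² − r²) = √145.

√145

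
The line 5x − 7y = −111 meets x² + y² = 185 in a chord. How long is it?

√74

Substitute y = (111 + 5x)/7:
74x² + 1110x + 3256 = 0  ⟹  x² + 15x + 44 = 0
x = −4 or x = −11, giving (−4, 13) and (−11, 8).
|(−4, 13) − (−11, 8)| = √((7)² + (5)²) = √74.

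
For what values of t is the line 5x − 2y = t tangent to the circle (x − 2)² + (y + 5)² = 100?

t = 20 ± 10√29

The line touches the circle iff its distance from (2, −5) is 10:
|5·2 − 2·(−5) − t| / √29 = 10
|t − (20)| = 10√29.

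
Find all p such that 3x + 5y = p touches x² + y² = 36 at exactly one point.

Tangency holds when the distance from the centre (0, 0) to the line equals the radius 6:
|3·0 + 5·0 − p| / √34 = 6
|p| = 6√34.

p = ±6√34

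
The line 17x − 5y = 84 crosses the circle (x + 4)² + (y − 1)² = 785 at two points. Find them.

Substitute y = (−84 + 17x)/5:
314x² − 2826x − 11304 = 0  ⟹  x² − 9x − 36 = 0
x = 12 or x = −3, giving (12, 24) and (−3, −27).

(−3, −27) and (12, 24)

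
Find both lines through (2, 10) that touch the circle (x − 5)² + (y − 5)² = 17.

x + 4y = 42 and 4x − y = −2

Write the tangent as mx − y + (10 − m·(2)) = 0 and set its distance from the centre to √17:
(3m − (−5))² = 17(m² + 1)
4m² − 15m − 4 = 0, so m = −1/4 or m = 4.
Through (2, 10) these give x + 4y = 42 and 4x − y = −2.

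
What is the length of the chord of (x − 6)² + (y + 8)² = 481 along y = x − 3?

29√2

The distance from (6, −8) to the line is 11/√2, and r² = 481.
Half the chord is √(r² − d²) = √(841/2), so the full chord is 29√2.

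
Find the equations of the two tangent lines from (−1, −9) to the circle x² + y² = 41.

Write the tangent as mx − y + (−9 − m·(−1)) = 0 and set its distance from the centre to √41:
[m·(1) − (9)]² = 41(m² + 1)
20m² + 9m − 20 = 0, so m = −5/4 or m = 4/5.
Through (−1, −9) these give 5x + 4y = −41 and 4x − 5y = 41.

5x + 4y = −41 and 4x − 5y = 41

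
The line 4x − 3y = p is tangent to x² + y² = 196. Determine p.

The line touches the circle iff its distance from (0, 0) is 14:
|4·0 − 3·0 − p| / √25 = 14
|p| = 14·5, so p = 70 or p = −70.

p = −70 or p = 70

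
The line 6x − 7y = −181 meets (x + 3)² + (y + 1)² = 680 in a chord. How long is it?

From the line, y = (181 + 6x)/7. Substituting:
85x² + 2550x + 2465 = 0  ⟹  x² + 30x + 29 = 0
x = −1 or x = −29, giving (−1, 25) and (−29, 1).
|(−1, 25) − (−29, 1)| = √((28)² + (24)²) = 4√85.

4√85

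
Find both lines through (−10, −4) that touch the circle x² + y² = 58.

3x + 7y = −58 and 7x − 3y = −58

A line y − (−4) = m(x − (−10)) is tangent when its distance from (0, 0) is √58:
[m·(10) − (4)]² = 58(m² + 1)
21m² − 40m − 21 = 0, so m = −3/7 or m = 7/3.
With m = −3/7: 3x + 7y = −58. With m = 7/3: 7x − 3y = −58.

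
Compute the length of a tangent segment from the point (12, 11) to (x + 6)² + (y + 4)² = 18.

The centre is (−6, −4) and r = 3√2. The square of the distance from P to the centre is 324 + 225 = 549.
By the tangent–radius right angle, tangent length = √(|PO|² − r²) = √531 = 3√59.

3√59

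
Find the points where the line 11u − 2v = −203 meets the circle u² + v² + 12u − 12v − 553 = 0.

(−21, −14) and (−13, 30)

Express v = (203 + 11u)/2 and substitute into the circle:
125u² + 4250u + 34125 = 0  ⟹  u² + 34u + 273 = 0
u = −13 or u = −21, giving (−13, 30) and (−21, −14).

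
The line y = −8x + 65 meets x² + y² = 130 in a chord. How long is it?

Substitute y = −8x + 65:
65x² − 1040x + 4095 = 0  ⟹  x² − 16x + 63 = 0
x = 9 or x = 7, giving (9, −7) and (7, 9).
Chord length = distance between (9, −7) and (7, 9) = √260 = 2√65.

2√65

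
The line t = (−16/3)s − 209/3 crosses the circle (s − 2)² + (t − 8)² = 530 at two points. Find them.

Substitute t = (−209 − 16s)/3:
265s² + 7420s + 49555 = 0  ⟹  s² + 28s + 187 = 0
s = −11 or s = −17, giving (−11, −11) and (−17, 21).

(−17, 21) and (−11, −11)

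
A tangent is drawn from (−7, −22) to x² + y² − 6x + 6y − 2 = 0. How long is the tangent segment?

With centre O = (3, −3), |OP|² = 461 and r² = 20.
The tangent meets the radius at right angles, so tangent² = |PO|² − r² = 461 − 20 = 441.

21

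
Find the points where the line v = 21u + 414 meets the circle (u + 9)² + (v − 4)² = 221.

(−20, −6) and (−19, 15)

Substitute v = 21u + 414:
442u² + 17238u + 167960 = 0  ⟹  u² + 39u + 380 = 0
u = −19 or u = −20, giving (−19, 15) and (−20, −6).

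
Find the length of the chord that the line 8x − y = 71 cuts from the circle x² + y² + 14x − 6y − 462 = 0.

4√65

The distance from (−7, 3) to the line is 130/√65, and r² = 520.
Chord = 2√(r² − d²) = 2·√(260) = 4√65.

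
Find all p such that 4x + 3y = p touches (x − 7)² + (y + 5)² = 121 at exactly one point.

p = −42 or p = 68

The line touches the circle iff its distance from (7, −5) is 11:
|4·7 + 3·(−5) − p| / √25 = 11
|p − (13)| = 11·5, so p = 68 or p = −42.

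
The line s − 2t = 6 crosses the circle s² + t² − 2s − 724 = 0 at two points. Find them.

Substitute t = (−6 + s)/2:
5s² − 20s − 2860 = 0  ⟹  s² − 4s − 572 = 0
s = 26 or s = −22, giving (26, 10) and (−22, −14).

(−22, −14) and (26, 10)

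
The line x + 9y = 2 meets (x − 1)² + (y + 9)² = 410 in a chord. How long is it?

4√82

Express y = (2 − x)/9 and substitute into the circle:
82x² − 328x − 26240 = 0  ⟹  x² − 4x − 320 = 0
x = 20 or x = −16, giving (20, −2) and (−16, 2).
Chord length = distance between (20, −2) and (−16, 2) = √1312 = 4√82.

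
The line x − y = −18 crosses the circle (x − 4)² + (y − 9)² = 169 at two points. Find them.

(−9, 9) and (4, 22)

From the line, y = x + 18. Substituting:
2x² + 10x − 72 = 0  ⟹  x² + 5x − 36 = 0
x = 4 or x = −9, giving (4, 22) and (−9, 9).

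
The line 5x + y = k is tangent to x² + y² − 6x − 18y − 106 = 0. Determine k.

Tangency holds when the distance from the centre (3, 9) to the line equals the radius 14:
|5·3 + 1·9 − k| / √26 = 14
|k − (24)| = 14√26.

k = 24 ± 14√26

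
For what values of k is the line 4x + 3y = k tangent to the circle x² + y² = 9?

Tangency holds when the distance from the centre (0, 0) to the line equals the radius 3:
|4·0 + 3·0 − k| / √25 = 3
|k| = 3·5, so k = 15 or k = −15.

k = −15 or k = 15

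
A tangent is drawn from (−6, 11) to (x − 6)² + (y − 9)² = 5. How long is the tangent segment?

The centre is (6, 9) and r = √5. The square of the distance from P to the centre is 144 + 4 = 148.
The tangent meets the radius at right angles, so tangent² = |PO|² − r² = 148 − 5 = 143.

√143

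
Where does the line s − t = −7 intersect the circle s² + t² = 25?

(−4, 3) and (−3, 4)

Substitute t = s + 7:
2s² + 14s + 24 = 0  ⟹  s² + 7s + 12 = 0
s = −3 or s = −4, giving (−3, 4) and (−4, 3).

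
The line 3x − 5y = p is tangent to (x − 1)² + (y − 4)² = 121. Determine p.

p = −17 ± 11√34

For a tangent, require d(centre, line) = r = 11.
|3·1 − 5·4 − p| / √34 = 11
|p − (−17)| = 11√34.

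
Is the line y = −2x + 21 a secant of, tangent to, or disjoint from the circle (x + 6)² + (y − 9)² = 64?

d² = (2·(−6) + 1·9 − (21))²/5 = 576/5; r² = 64.
Since d² > r², the line lies outside the circle.

disjoint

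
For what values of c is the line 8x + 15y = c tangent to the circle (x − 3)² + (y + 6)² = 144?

The line touches the circle iff its distance from (3, −6) is 12:
|8·3 + 15·(−6) − c| / √289 = 12
|c − (−66)| = 12·17, so c = 138 or c = −270.

c = −270 or c = 138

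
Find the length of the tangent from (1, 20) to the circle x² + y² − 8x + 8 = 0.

√401

The centre is (4, 0) and r = 2√2. The square of the distance from P to the centre is 9 + 400 = 409.
The tangent meets the radius at right angles, so tangent² = |PO|² − r² = 409 − 8 = 401.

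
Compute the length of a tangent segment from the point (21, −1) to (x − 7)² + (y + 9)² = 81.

The centre is (7, −9) and r = 9. The square of the distance from P to the centre is 196 + 64 = 260.
Power of the point: PT² = |PO|² − r² = 179, so PT = √179.

√179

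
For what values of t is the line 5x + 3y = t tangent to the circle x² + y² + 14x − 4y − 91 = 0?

t = −29 ± 12√34

The line touches the circle iff its distance from (−7, 2) is 12:
|5·(−7) + 3·2 − t| / √34 = 12
|t − (−29)| = 12√34.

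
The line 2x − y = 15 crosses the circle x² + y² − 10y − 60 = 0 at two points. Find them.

(7, −1) and (9, 3)

Express y = 2x − 15 and substitute into the circle:
5x² − 80x + 315 = 0  ⟹  x² − 16x + 63 = 0
x = 9 or x = 7, giving (9, 3) and (7, −1).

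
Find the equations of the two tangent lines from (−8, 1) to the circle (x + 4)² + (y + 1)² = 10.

Write the tangent as mx − y + (1 − m·(−8)) = 0 and set its distance from the centre to √10:
[m·(4) − (−2)]² = 10(m² + 1)
3m² + 8m − 3 = 0, so m = 1/3 or m = −3.
With m = 1/3: x − 3y = −11. With m = −3: 3x + y = −23.

x − 3y = −11 and 3x + y = −23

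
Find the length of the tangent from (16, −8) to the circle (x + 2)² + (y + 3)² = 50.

√299

Centre (−2, −3), r² = 50. |PO|² = (18)² + (−5)² = 349.
By the tangent–radius right angle, tangent length = √(|PO|² − r²) = √299.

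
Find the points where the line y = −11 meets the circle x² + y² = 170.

Express y = −11 and substitute into the circle:
x² − 49 = 0
x = 7 or x = −7, giving (7, −11) and (−7, −11).

(−7, −11) and (7, −11)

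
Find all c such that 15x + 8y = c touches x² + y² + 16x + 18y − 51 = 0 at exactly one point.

c = −430 or c = 46

For a tangent, require d(centre, line) = r = 14.
|15·(−8) + 8·(−9) − c| / √289 = 14
|c − (−192)| = 14·17, so c = 46 or c = −430.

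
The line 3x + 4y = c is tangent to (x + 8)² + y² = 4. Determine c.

c = −34 or c = −14

The line touches the circle iff its distance from (−8, 0) is 2:
|3·(−8) + 4·0 − c| / √25 = 2
|c − (−24)| = 2·5, so c = −14 or c = −34.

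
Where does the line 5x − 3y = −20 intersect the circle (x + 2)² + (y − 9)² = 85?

Express y = (20 + 5x)/3 and substitute into the circle:
34x² − 34x − 680 = 0  ⟹  x² − x − 20 = 0
x = 5 or x = −4, giving (5, 15) and (−4, 0).

(−4, 0) and (5, 15)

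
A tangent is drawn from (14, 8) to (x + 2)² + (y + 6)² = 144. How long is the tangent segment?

2√77

With centre O = (−2, −6), |OP|² = 452 and r² = 144.
The tangent meets the radius at right angles, so tangent² = |PO|² − r² = 452 − 144 = 308.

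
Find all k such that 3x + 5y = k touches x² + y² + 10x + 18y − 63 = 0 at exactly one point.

Tangency holds when the distance from the centre (−5, −9) to the line equals the radius 13:
|3·(−5) + 5·(−9) − k| / √34 = 13
|k − (−60)| = 13√34.

k = −60 ± 13√34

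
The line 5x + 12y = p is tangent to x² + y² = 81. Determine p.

The line touches the circle iff its distance from (0, 0) is 9:
|5·0 + 12·0 − p| / √169 = 9
|p| = 9·13, so p = 117 or p = −117.

p = −117 or p = 117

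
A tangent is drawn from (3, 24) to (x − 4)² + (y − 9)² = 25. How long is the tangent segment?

Centre (4, 9), r² = 25. |PO|² = (−1)² + (15)² = 226.
The tangent meets the radius at right angles, so tangent² = |PO|² − r² = 226 − 25 = 201.

√201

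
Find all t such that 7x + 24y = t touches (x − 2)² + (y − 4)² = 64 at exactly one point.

t = −90 or t = 310

For a tangent, require d(centre, line) = r = 8.
|7·2 + 24·4 − t| / √625 = 8
|t − (110)| = 8·25, so t = 310 or t = −90.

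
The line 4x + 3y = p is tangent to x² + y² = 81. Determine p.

p = −45 or p = 45

For a tangent, require d(centre, line) = r = 9.
|4·0 + 3·0 − p| / √25 = 9
|p| = 9·5, so p = 45 or p = −45.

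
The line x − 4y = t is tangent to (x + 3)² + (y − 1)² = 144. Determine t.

Tangency holds when the distance from the centre (−3, 1) to the line equals the radius 12:
|1·(−3) − 4·1 − t| / √17 = 12
|t − (−7)| = 12√17.

t = −7 ± 12√17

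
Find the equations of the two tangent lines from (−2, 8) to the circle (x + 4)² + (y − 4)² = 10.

Write the tangent as mx − y + (8 − m·(−2)) = 0 and set its distance from the centre to √10:
(−2m − (−4))² = 10(m² + 1)
3m² + 8m − 3 = 0, so m = −3 or m = 1/3.
With m = −3: 3x + y = 2. With m = 1/3: x − 3y = −26.

3x + y = 2 and x − 3y = −26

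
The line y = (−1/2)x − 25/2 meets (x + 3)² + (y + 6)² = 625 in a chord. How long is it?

22√5

Express y = (−25 − x)/2 and substitute into the circle:
5x² + 50x − 2295 = 0  ⟹  x² + 10x − 459 = 0
x = 17 or x = −27, giving (17, −21) and (−27, 1).
Chord length = distance between (17, −21) and (−27, 1) = √2420 = 22√5.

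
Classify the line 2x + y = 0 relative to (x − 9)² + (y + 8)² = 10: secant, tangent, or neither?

Substituting the line into the circle gives 5x² − 50x + 135 = 0.
Δ = 2500 − 2700 = −200.
No real roots: the line does not meet the circle.

neither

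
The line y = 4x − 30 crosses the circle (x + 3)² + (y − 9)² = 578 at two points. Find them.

(4, −14) and (14, 26)

Substitute y = 4x − 30:
17x² − 306x + 952 = 0  ⟹  x² − 18x + 56 = 0
x = 14 or x = 4, giving (14, 26) and (4, −14).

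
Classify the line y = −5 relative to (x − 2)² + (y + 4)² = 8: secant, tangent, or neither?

Substituting the line into the circle gives x² − 4x − 3 = 0.
Δ = 16 − (−12) = 28.
Two real roots: the line is a secant.

secant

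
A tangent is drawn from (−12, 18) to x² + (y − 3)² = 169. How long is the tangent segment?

Centre (0, 3), r² = 169. |PO|² = (−12)² + (15)² = 369.
The tangent meets the radius at right angles, so tangent² = |PO|² − r² = 369 − 169 = 200.

10√2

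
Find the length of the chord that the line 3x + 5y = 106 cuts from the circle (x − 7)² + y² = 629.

7√34

Centre (7, 0), r² = 629. Perpendicular distance d from centre to line = |−85| / √34 = 85/√34.
Chord = 2√(r² − d²) = 2·√(833/2) = 7√34.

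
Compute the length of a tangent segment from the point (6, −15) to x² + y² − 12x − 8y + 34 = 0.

7√7

Centre (6, 4), r² = 18. |PO|² = (0)² + (−19)² = 361.
Power of the point: PT² = |PO|² − r² = 343, so PT = 7√7.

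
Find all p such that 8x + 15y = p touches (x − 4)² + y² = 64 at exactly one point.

p = −104 or p = 168

Tangency holds when the distance from the centre (4, 0) to the line equals the radius 8:
|8·4 + 15·0 − p| / √289 = 8
|p − (32)| = 8·17, so p = 168 or p = −104.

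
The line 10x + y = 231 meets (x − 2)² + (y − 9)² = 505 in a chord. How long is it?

Express y = −10x + 231 and substitute into the circle:
101x² − 4444x + 48783 = 0  ⟹  x² − 44x + 483 = 0
x = 23 or x = 21, giving (23, 1) and (21, 21).
|(23, 1) − (21, 21)| = √((2)² + (−20)²) = 2√101.

2√101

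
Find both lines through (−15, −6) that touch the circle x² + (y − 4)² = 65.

Let a tangent through (−15, −6) have slope m. Its distance from (0, 4) must equal √65:
[m·(15) − (10)]² = 65(m² + 1)
32m² − 60m + 7 = 0, so m = 7/4 or m = 1/8.
With m = 7/4: 7x − 4y = −81. With m = 1/8: x − 8y = 33.

7x − 4y = −81 and x − 8y = 33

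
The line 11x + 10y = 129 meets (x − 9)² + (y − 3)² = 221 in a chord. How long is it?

2√221

The distance from (9, 3) to the line is 0/√221, and r² = 221.
Half the chord is √(r² − d²) = √(221), so the full chord is 2√221.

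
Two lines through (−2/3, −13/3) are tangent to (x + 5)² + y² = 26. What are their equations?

A line y − (−13/3) = m(x − (−2/3)) is tangent when its distance from (−5, 0) is √26:
[m·(−13/3) − (13/3)]² = 26(m² + 1)
5m² − 26m + 5 = 0, so m = 1/5 or m = 5.
With m = 1/5: x − 5y = 21. With m = 5: 5x − y = 1.

x − 5y = 21 and 5x − y = 1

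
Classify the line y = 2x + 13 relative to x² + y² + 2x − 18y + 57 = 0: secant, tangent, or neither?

secant

d² = (2·(−1) − 1·9 − (−13))²/5 = 4/5; r² = 25.
Since d² < r², the line cuts the circle twice.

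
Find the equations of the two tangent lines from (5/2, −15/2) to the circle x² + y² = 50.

x + 7y = −50 and x − y = 10

Write the tangent as mx − y + (−15/2 − m·(5/2)) = 0 and set its distance from the centre to 5√2:
(−5/2m − (15/2))² = 50(m² + 1)
7m² − 6m − 1 = 0, so m = −1/7 or m = 1.
Through (5/2, −15/2) these give x + 7y = −50 and x − y = 10.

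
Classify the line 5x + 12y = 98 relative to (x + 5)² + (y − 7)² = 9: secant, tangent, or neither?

tangent

Centre (−5, 7), r² = 9. Distance² from centre to line = (−39)²/169 = 9.
Since d² = r², the line is tangent.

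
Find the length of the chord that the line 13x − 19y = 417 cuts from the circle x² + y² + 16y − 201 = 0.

Express y = (−417 + 13x)/19 and substitute into the circle:
530x² − 6890x − 25440 = 0  ⟹  x² − 13x − 48 = 0
x = 16 or x = −3, giving (16, −11) and (−3, −24).
|(16, −11) − (−3, −24)| = √((19)² + (13)²) = √530.

√530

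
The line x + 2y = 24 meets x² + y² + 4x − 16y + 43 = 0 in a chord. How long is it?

Substitute y = (24 − x)/2:
5x² − 20 = 0  ⟹  x² − 4 = 0
x = 2 or x = −2, giving (2, 11) and (−2, 13).
|(2, 11) − (−2, 13)| = √((4)² + (−2)²) = 2√5.

2√5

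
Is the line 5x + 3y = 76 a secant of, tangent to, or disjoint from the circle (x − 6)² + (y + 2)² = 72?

disjoint

Centre (6, −2), r² = 72. Distance² from centre to line = (−52)²/34 = 1352/17.
Since d² > r², the line lies outside the circle.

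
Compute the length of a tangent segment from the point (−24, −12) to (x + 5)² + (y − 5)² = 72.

17√2

The centre is (−5, 5) and r = 6√2. The square of the distance from P to the centre is 361 + 289 = 650.
The tangent meets the radius at right angles, so tangent² = |PO|² − r² = 650 − 72 = 578.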